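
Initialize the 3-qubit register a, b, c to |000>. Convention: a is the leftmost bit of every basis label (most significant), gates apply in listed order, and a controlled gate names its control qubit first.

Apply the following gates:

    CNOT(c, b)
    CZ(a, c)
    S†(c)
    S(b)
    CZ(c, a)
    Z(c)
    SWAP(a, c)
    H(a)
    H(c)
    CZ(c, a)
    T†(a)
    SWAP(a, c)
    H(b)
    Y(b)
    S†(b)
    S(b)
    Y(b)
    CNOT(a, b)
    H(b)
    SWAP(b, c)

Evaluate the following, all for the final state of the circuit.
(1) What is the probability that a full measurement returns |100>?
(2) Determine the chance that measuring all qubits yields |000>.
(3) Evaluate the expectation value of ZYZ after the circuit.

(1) A full measurement returns |100> with probability 1/4. Key observation: gates 14-17 undo each other exactly, leaving only the rest of the circuit to track.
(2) The probability of measuring |000> is 1/4.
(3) In the final state, ZYZ has expectation -sqrt(2)/2.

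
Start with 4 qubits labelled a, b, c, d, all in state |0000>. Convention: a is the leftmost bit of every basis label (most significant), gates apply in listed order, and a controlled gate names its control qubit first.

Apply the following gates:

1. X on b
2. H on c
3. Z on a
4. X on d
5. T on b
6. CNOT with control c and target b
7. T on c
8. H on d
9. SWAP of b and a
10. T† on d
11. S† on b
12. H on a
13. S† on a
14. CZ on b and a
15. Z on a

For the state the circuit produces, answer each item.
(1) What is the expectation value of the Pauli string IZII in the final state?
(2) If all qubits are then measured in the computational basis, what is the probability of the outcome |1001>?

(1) The observable IZII averages to 1.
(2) Outcome |1001> occurs with probability 1/8.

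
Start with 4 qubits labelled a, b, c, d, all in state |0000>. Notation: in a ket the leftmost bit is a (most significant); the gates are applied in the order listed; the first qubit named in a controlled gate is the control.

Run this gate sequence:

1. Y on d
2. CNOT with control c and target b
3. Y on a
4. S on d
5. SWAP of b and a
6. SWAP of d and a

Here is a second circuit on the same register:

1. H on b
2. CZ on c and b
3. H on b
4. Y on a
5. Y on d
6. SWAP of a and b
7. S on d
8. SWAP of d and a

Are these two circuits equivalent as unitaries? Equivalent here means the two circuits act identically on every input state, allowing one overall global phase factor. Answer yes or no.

Yes, they are equivalent — the unitaries differ by at most a global phase.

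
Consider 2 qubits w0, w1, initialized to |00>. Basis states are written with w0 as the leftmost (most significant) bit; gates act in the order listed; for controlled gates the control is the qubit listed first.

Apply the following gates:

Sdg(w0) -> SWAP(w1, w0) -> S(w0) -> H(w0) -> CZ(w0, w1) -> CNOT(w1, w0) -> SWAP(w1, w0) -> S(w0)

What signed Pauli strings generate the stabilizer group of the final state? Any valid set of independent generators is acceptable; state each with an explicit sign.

The final state is stabilized by the group generated by +IX, +ZI; other independent generating sets are equally valid.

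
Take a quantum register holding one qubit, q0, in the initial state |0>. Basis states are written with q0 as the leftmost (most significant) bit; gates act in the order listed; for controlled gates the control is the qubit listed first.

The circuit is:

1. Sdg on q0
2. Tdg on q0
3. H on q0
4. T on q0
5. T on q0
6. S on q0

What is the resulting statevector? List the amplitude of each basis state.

The resulting statevector has amplitude sqrt(2)/2 on |0>, -sqrt(2)/2 on |1>.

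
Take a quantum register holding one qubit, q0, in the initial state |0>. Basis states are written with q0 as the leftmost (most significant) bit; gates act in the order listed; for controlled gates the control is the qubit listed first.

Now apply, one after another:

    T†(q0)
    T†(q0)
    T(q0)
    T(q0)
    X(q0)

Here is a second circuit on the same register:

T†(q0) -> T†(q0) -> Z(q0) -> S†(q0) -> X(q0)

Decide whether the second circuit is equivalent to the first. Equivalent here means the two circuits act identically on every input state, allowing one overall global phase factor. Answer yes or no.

Yes: on every input state the two circuits agree up to one overall phase factor.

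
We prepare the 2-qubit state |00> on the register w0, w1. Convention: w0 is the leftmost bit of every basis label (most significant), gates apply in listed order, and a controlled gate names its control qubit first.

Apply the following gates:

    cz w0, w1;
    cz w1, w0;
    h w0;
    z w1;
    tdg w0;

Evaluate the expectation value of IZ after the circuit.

The observable IZ averages to 1.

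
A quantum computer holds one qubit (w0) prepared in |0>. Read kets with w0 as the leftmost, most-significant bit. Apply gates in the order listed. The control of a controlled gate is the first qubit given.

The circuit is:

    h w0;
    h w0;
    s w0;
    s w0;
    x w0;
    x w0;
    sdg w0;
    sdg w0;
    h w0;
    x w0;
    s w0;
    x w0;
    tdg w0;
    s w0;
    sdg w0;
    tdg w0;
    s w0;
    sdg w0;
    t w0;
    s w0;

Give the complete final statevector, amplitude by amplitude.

The final amplitudes are sqrt(2)*I/2 on |0>, sqrt(2)*exp(I*pi/4)/2 on |1>. Key observation: steps 3-8 multiply out to the identity, so the circuit reduces to the remaining gates.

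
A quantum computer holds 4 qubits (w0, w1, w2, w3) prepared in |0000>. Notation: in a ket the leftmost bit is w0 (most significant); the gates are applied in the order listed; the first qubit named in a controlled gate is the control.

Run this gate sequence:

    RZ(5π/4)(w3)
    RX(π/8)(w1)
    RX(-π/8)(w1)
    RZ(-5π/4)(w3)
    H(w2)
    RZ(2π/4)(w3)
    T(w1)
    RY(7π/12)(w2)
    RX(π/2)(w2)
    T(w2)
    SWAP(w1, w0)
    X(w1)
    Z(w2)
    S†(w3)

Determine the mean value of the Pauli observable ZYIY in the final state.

In the final state, ZYIY has expectation 0. Key observation: steps 1-4 multiply out to the identity, so the circuit reduces to the remaining gates.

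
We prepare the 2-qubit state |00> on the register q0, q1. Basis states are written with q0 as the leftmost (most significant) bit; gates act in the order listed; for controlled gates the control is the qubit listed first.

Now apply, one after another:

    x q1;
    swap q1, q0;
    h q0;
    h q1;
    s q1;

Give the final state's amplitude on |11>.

|11> carries amplitude -I/2 in the final state.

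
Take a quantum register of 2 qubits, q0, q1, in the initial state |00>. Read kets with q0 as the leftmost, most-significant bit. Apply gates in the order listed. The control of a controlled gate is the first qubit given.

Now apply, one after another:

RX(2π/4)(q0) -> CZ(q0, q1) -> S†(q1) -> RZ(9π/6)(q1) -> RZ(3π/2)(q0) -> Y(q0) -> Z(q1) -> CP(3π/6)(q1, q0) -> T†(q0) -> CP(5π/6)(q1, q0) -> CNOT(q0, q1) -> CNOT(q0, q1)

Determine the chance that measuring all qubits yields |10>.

Outcome |10> occurs with probability 1/2. Key observation: steps 11-12 multiply out to the identity, so the circuit reduces to the remaining gates.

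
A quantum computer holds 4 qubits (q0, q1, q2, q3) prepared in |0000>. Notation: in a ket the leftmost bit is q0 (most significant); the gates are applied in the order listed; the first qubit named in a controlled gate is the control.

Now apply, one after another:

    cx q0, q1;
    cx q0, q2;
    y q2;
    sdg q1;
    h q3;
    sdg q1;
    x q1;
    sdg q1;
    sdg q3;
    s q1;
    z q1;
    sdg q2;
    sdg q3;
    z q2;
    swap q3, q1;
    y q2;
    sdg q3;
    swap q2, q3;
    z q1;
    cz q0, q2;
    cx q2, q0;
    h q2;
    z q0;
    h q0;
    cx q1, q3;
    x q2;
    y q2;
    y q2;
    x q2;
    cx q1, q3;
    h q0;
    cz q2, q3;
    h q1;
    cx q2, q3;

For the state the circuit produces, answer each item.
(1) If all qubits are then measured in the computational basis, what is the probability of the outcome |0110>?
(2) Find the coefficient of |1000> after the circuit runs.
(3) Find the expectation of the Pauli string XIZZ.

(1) Outcome |0110> occurs with probability 0.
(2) The amplitude on |1000> is sqrt(2)/2.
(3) The observable XIZZ averages to 0.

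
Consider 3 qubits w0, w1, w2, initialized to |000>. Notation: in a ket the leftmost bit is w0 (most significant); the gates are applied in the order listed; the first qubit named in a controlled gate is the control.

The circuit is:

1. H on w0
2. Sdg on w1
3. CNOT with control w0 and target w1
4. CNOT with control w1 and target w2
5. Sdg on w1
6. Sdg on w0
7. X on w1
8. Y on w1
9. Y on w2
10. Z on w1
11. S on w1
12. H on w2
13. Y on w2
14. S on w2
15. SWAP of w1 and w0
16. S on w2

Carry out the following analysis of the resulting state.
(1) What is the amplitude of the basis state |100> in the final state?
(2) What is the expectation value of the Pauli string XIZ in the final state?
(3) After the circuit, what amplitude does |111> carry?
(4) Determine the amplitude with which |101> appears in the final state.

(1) The final state's coefficient on |100> equals 0.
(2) The observable XIZ averages to 0.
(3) The amplitude on |111> is 1/2.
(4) The final state's coefficient on |101> equals 0.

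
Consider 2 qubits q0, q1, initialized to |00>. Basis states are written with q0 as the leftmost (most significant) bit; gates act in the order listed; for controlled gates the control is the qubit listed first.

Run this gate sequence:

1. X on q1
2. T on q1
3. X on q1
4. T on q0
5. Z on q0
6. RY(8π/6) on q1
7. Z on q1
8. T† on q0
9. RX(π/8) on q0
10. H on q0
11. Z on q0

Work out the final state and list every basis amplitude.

The final amplitudes are -sqrt(2)*exp(3*I*pi/16)/4 on |00>, -sqrt(6)*exp(3*I*pi/16)/4 on |01>, sqrt(2)*exp(5*I*pi/16)/4 on |10>, sqrt(6)*exp(5*I*pi/16)/4 on |11>.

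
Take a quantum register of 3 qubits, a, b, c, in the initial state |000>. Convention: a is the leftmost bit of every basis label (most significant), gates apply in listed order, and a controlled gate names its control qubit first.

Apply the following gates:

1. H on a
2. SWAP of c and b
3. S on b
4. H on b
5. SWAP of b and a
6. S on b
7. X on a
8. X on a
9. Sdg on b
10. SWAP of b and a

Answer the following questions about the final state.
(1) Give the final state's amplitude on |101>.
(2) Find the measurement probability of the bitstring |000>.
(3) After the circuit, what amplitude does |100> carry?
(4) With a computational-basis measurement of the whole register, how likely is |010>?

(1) The amplitude on |101> is 0. Key observation: the block from step 5 through step 10 cancels to the identity and can be dropped.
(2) A full measurement returns |000> with probability 1/4.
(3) The amplitude on |100> is 1/2.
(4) A full measurement returns |010> with probability 1/4.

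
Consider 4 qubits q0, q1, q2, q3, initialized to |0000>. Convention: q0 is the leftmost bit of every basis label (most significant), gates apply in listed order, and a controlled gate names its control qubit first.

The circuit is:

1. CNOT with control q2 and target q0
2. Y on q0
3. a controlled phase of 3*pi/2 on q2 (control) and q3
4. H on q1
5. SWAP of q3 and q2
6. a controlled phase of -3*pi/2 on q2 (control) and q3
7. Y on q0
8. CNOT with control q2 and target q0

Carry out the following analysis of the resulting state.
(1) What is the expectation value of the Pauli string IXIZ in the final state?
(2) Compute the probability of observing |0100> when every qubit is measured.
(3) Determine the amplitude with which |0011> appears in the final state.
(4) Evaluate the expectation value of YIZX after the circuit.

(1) The observable IXIZ averages to 1.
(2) A full measurement returns |0100> with probability 1/2.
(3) The amplitude on |0011> is 0.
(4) In the final state, YIZX has expectation 0.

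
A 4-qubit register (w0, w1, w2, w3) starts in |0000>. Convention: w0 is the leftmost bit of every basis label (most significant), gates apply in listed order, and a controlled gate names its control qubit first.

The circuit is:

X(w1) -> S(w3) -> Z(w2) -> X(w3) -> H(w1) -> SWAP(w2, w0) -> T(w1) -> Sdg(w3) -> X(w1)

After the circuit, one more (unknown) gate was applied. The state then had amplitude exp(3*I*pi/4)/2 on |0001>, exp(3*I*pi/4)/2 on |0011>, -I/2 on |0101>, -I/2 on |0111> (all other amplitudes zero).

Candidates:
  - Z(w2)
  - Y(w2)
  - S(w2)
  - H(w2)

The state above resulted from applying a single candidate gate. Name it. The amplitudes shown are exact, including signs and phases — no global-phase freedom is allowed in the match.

The applied gate was H(w2).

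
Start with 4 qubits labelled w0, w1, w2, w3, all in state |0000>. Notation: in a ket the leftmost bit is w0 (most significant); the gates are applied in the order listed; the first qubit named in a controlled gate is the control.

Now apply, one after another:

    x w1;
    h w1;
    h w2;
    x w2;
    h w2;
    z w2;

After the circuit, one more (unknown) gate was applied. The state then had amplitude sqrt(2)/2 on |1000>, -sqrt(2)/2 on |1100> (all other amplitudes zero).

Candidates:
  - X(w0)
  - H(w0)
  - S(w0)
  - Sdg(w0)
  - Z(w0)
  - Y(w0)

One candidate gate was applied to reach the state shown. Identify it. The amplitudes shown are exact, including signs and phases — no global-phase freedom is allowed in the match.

It was X(w0) that produced the state shown. Key observation: the block from step 3 through step 6 cancels to the identity and can be dropped.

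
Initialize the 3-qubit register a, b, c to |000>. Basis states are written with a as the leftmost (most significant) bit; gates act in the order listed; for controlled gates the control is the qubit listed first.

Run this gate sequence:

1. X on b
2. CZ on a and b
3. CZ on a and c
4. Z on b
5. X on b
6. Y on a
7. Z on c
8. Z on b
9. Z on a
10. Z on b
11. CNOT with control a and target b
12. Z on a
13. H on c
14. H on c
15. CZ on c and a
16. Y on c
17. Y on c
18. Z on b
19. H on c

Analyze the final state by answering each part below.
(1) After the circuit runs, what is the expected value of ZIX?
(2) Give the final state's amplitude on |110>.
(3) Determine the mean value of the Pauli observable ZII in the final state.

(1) In the final state, ZIX has expectation -1.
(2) |110> carries amplitude sqrt(2)*I/2 in the final state.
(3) In the final state, ZII has expectation -1.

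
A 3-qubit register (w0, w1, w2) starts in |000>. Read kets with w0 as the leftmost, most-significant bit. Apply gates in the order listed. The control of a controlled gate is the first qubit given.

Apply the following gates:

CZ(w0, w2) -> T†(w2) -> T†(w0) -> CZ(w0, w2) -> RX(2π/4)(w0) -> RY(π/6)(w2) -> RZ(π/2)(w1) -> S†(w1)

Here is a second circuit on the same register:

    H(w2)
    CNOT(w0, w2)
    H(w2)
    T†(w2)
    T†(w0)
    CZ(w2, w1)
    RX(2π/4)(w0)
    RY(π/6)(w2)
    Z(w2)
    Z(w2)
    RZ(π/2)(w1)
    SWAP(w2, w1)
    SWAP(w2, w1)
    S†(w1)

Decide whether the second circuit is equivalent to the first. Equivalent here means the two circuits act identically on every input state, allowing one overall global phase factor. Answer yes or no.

No — the two circuits implement different unitaries, even allowing a global phase.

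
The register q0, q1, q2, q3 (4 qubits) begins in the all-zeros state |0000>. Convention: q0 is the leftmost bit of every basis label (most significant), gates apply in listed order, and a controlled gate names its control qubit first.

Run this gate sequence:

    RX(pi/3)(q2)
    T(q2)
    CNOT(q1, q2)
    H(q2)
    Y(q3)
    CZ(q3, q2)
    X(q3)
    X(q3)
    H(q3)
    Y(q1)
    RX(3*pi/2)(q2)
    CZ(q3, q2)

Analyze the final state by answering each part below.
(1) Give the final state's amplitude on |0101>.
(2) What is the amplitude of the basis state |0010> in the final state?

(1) |0101> carries amplitude -sqrt(2)*exp(I*pi/4)/8 + sqrt(2)*exp(3*I*pi/4)/8 + sqrt(6)*(-1 + I)/8 in the final state. Key observation: gates 7-8 undo each other exactly, leaving only the rest of the circuit to track.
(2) The final state's coefficient on |0010> equals 0.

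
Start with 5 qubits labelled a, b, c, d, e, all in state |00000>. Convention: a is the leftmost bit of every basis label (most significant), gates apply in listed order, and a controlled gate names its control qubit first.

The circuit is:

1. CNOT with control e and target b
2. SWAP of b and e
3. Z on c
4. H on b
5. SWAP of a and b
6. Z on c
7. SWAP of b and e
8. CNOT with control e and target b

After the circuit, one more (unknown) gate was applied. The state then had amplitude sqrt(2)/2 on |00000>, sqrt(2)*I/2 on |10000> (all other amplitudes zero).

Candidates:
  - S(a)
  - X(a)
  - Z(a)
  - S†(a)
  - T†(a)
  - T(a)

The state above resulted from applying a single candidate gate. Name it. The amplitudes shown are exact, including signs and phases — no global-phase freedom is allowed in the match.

The applied gate was S(a).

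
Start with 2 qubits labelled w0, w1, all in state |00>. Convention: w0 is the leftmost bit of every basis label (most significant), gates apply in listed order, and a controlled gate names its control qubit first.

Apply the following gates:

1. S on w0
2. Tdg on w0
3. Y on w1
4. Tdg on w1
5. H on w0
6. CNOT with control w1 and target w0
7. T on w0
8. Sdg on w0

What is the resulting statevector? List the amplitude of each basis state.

After the circuit, the state carries amplitude 0 on |00>, sqrt(2)*exp(I*pi/4)/2 on |01>, 0 on |10>, sqrt(2)/2 on |11>.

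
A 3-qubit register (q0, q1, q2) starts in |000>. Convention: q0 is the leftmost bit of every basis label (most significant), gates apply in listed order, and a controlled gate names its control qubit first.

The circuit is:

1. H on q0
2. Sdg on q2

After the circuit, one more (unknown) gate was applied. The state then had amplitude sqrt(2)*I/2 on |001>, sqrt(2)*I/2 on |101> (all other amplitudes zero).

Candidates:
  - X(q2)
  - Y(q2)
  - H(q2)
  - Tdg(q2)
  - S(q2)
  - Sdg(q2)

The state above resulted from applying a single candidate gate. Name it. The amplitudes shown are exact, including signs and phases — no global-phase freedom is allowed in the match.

The applied gate was Y(q2).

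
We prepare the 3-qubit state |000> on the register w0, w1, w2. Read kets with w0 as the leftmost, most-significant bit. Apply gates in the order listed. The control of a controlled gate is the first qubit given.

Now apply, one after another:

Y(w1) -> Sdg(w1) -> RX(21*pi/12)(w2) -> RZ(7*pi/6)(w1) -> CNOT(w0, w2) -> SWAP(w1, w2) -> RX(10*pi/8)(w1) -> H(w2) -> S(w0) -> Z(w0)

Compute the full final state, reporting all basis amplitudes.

The final amplitudes are -sqrt(2)*exp(I*pi/12)/2 on |010>, sqrt(2)*exp(I*pi/12)/2 on |011>, and 0 on every other basis state.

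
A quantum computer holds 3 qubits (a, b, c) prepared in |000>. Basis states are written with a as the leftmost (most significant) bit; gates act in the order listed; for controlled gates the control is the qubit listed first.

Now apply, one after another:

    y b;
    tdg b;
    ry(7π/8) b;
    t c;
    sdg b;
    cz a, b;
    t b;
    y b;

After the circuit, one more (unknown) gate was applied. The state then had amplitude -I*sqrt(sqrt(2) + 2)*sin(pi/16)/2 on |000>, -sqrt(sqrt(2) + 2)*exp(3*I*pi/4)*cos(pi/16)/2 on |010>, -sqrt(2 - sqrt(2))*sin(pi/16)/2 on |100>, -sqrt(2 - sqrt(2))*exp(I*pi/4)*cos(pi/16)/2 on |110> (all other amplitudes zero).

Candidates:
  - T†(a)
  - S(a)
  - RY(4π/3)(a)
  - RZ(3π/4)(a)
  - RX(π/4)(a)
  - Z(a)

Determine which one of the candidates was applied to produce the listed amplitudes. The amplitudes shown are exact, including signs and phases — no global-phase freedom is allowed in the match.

It was RX(π/4)(a) that produced the state shown.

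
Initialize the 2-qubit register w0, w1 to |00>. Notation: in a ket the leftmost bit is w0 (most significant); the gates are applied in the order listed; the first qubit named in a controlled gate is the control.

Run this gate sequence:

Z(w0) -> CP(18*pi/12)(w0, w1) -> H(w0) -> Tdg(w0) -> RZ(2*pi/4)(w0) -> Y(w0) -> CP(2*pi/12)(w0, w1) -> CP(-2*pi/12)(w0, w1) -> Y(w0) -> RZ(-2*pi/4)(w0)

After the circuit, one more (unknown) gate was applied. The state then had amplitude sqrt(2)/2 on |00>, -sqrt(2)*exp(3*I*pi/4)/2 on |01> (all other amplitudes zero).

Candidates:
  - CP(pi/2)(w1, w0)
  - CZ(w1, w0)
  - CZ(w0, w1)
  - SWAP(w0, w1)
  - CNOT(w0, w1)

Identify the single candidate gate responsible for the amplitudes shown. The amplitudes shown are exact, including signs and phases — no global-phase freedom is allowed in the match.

It was SWAP(w0, w1) that produced the state shown. Key observation: steps 5-10 multiply out to the identity, so the circuit reduces to the remaining gates.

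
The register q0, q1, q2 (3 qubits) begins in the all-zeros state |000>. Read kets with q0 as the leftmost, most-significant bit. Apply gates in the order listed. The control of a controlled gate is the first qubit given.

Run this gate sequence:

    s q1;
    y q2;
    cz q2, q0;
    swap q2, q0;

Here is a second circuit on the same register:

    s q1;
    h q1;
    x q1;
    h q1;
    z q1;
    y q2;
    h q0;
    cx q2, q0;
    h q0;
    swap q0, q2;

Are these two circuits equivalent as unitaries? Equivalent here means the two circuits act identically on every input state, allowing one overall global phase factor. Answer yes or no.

Yes: on every input state the two circuits agree up to one overall phase factor.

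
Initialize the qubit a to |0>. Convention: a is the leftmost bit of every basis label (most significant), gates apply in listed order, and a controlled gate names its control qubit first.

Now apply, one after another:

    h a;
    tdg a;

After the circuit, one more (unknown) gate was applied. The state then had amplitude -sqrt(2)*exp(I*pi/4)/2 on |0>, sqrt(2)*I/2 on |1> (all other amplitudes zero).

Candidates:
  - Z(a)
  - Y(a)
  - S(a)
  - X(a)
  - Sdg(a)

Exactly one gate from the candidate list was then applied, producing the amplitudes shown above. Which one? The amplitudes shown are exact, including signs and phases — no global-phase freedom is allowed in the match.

The unique candidate consistent with the amplitudes is Y(a).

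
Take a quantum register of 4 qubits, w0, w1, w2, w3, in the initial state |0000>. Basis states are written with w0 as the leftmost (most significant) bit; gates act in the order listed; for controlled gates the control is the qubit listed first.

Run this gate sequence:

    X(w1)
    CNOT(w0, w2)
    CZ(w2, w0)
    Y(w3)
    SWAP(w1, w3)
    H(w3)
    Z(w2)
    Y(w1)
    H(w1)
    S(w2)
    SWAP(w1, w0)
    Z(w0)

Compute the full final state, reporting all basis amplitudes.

The resulting statevector has amplitude 1/2 on |0000>, -1/2 on |0001>, -1/2 on |1000>, 1/2 on |1001>, and 0 on every other basis state.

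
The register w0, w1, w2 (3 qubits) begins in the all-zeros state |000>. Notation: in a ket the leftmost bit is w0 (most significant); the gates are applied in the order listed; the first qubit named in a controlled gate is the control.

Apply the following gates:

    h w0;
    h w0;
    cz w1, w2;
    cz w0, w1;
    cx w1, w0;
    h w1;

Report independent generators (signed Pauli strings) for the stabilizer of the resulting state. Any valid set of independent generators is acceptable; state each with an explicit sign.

The stabilizer group can be generated by +IXI, +ZII, +IIZ, among other valid generating sets. Key observation: gates 1-2 undo each other exactly, leaving only the rest of the circuit to track.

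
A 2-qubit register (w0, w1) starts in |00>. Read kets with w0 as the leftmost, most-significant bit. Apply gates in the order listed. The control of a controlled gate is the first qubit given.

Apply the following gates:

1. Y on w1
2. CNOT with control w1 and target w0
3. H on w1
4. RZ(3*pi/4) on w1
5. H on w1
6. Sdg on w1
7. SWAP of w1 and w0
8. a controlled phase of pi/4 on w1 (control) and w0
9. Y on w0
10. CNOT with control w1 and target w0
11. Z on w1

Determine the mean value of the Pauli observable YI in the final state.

The observable YI averages to -1/2.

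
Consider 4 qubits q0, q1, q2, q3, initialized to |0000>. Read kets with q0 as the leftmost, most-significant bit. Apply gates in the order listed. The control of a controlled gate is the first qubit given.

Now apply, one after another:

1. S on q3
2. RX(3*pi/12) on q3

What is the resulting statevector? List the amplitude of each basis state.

After the circuit, the state carries amplitude sqrt(sqrt(2) + 2)/2 on |0000>, -I*sqrt(2 - sqrt(2))/2 on |0001>, and 0 on every other basis state.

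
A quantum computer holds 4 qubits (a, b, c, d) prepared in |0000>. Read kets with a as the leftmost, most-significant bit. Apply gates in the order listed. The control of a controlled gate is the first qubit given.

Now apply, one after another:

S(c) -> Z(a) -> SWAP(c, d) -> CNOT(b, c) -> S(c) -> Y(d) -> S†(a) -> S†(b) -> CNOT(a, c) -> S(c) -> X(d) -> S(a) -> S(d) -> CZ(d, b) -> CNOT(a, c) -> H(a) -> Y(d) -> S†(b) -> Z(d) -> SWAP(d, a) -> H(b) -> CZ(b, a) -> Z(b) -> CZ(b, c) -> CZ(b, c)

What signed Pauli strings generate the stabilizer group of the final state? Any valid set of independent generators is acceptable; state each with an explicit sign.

One valid set of independent stabilizer generators is +IXII, +IIIX, -ZIII, +IIZI (any independent generating set of the same group is equally correct). Key observation: steps 24-25 multiply out to the identity, so the circuit reduces to the remaining gates.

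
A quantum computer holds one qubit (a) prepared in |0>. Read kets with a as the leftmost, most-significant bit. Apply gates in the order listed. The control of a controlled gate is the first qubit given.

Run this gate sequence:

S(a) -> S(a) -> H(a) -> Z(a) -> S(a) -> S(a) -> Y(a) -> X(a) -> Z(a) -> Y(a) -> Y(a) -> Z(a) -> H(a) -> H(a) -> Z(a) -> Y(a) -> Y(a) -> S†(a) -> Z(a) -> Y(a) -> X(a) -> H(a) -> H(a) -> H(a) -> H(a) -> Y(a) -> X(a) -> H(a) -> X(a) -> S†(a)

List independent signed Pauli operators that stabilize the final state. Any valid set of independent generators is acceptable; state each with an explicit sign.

The final state is stabilized by the group generated by +X; other independent generating sets are equally valid. Key observation: steps 10-17 multiply out to the identity, so the circuit reduces to the remaining gates.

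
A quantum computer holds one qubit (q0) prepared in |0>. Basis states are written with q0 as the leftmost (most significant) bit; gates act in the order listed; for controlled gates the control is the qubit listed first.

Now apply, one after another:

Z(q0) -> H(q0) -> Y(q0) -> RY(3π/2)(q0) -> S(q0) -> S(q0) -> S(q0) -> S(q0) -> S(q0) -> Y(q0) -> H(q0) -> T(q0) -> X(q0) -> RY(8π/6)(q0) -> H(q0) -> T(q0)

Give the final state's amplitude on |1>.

|1> carries amplitude -sqrt(3)/4 - 1/4 - exp(3*I*pi/4)/4 + sqrt(3)*exp(3*I*pi/4)/4 in the final state. Key observation: gates 6-9 undo each other exactly, leaving only the rest of the circuit to track.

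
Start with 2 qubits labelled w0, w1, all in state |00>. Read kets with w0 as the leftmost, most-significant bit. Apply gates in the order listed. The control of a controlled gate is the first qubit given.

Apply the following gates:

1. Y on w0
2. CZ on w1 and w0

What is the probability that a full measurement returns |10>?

Outcome |10> occurs with probability 1.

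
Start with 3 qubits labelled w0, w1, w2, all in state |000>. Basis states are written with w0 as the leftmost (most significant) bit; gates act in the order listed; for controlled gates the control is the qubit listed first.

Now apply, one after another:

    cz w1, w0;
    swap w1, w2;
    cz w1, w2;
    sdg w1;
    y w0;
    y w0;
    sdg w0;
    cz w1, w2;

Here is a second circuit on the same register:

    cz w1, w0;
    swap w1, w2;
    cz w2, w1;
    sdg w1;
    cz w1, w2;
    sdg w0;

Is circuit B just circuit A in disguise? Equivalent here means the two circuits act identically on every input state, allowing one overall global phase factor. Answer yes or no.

Yes — the two circuits implement the same unitary up to a global phase.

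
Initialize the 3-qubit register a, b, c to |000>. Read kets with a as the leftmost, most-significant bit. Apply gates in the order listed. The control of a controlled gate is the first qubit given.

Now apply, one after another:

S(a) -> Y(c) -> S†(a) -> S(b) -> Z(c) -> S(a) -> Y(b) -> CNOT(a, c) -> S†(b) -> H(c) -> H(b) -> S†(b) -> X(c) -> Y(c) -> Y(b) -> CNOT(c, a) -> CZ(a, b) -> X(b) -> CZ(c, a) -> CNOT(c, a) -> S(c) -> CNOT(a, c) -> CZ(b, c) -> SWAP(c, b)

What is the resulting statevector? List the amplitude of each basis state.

The resulting statevector has amplitude -I/2 on |000>, -1/2 on |001>, 1/2 on |010>, -I/2 on |011>, 0 on |100>, 0 on |101>, 0 on |110>, 0 on |111>.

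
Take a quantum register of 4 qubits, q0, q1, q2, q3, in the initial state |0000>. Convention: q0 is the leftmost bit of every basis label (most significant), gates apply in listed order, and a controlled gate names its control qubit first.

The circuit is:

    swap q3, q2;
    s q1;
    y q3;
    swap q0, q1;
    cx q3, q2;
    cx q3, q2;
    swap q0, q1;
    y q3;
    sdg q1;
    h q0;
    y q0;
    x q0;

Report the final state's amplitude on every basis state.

The resulting statevector has amplitude sqrt(2)*I/2 on |0000>, -sqrt(2)*I/2 on |1000>, and 0 on every other basis state. Key observation: gates 2-9 undo each other exactly, leaving only the rest of the circuit to track.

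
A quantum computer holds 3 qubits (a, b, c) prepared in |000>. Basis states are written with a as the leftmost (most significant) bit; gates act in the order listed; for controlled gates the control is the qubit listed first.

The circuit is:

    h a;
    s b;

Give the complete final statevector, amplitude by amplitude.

The resulting statevector has amplitude sqrt(2)/2 on |000>, sqrt(2)/2 on |100>, and 0 on every other basis state.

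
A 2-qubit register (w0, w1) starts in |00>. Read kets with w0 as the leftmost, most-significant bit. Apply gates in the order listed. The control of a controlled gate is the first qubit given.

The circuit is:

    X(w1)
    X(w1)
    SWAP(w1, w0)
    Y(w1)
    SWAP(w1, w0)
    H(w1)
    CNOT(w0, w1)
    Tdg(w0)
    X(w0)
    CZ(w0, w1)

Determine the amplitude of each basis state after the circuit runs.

The final amplitudes are sqrt(2)*exp(I*pi/4)/2 on |00>, sqrt(2)*exp(I*pi/4)/2 on |01>, 0 on |10>, 0 on |11>. Key observation: steps 1-2 multiply out to the identity, so the circuit reduces to the remaining gates.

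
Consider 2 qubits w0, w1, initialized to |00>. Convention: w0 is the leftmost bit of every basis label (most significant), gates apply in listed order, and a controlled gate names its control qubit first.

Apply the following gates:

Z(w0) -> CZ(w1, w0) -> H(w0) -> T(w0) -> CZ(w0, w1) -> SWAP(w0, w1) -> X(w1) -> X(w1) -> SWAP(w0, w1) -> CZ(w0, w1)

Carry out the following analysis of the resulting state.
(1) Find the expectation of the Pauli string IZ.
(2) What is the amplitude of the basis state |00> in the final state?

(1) The observable IZ averages to 1. Key observation: steps 5-10 multiply out to the identity, so the circuit reduces to the remaining gates.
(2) The amplitude on |00> is sqrt(2)/2.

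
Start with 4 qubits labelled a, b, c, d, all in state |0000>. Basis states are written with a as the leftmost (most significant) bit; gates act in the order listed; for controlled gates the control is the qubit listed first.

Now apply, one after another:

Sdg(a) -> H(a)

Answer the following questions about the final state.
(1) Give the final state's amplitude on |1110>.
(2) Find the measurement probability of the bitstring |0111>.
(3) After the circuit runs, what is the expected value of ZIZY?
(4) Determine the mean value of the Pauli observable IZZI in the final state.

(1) The final state's coefficient on |1110> equals 0.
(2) A full measurement returns |0111> with probability 0.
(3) The expectation value of ZIZY is 0.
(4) The expectation value of IZZI is 1.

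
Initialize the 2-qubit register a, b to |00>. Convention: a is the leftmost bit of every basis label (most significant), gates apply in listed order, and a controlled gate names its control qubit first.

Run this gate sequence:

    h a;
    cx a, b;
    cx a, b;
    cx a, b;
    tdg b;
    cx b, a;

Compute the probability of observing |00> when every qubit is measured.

The probability of measuring |00> is 1/2.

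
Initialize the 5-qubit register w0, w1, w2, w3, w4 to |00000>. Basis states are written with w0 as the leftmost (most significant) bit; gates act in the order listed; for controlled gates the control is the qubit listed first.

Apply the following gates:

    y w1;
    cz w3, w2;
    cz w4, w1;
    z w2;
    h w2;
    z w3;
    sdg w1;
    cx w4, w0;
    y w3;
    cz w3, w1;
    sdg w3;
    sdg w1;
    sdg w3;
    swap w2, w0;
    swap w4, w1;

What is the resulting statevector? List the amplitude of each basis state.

After the circuit, the state carries amplitude sqrt(2)/2 on |00011>, sqrt(2)/2 on |10011>, and 0 on every other basis state.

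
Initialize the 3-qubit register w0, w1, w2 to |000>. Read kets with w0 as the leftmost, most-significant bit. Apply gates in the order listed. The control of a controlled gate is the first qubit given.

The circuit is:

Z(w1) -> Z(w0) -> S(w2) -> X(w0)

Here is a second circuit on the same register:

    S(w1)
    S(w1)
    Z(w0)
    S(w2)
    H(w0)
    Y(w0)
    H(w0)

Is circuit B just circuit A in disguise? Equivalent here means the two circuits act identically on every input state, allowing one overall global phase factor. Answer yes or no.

No — the two circuits implement different unitaries, even allowing a global phase.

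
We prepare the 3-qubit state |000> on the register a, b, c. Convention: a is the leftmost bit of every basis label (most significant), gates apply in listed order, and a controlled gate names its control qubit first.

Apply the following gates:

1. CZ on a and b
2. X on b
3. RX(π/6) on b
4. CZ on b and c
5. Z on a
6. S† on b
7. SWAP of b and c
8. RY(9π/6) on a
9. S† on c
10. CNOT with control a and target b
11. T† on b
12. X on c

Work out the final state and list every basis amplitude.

The resulting statevector has amplitude 1/4 + sqrt(3)/4 on |000>, I*(-1 + sqrt(3))/4 on |001>, 0 on |010>, 0 on |011>, 0 on |100>, 0 on |101>, (1 + sqrt(3))*exp(3*I*pi/4)/4 on |110>, (1 - sqrt(3))*exp(I*pi/4)/4 on |111>.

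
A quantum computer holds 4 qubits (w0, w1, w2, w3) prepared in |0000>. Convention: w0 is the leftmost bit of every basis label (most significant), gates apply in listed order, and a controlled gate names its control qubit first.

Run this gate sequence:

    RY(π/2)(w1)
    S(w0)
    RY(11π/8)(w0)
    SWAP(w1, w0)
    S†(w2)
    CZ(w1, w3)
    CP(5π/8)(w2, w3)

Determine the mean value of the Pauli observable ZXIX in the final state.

The expectation value of ZXIX is 0.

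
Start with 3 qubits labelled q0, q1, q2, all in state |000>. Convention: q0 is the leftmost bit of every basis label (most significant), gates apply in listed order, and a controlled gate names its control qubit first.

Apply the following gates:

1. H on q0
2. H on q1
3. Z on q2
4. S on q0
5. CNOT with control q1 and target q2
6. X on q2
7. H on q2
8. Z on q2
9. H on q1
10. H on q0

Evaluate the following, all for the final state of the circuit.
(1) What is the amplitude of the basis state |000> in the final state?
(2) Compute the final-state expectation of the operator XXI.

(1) The amplitude on |000> is sqrt(2)*(1 + I)/4.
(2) The expectation value of XXI is 0.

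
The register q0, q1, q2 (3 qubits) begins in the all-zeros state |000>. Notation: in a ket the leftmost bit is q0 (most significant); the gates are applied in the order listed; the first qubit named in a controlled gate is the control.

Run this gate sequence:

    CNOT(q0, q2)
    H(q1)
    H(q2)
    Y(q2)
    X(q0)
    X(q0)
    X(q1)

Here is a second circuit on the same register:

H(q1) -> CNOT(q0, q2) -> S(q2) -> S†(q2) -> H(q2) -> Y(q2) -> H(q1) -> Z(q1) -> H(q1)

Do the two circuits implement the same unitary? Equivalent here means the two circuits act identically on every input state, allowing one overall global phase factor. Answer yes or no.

Yes, they are equivalent — the unitaries differ by at most a global phase.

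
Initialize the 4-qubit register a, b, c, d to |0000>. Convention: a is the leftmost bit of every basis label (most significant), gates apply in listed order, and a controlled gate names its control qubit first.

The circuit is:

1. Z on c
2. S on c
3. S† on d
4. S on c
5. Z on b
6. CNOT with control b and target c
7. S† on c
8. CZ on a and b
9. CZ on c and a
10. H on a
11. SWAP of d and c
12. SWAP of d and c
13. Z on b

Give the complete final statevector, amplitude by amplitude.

The final amplitudes are sqrt(2)/2 on |0000>, sqrt(2)/2 on |1000>, and 0 on every other basis state.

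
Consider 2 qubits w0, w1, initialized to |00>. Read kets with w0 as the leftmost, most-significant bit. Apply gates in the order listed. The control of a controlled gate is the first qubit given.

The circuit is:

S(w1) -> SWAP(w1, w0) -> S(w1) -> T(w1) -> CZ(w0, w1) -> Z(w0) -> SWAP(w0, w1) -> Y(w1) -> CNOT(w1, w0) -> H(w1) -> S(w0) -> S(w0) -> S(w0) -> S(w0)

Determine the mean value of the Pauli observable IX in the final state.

The expectation value of IX is -1. Key observation: gates 11-14 undo each other exactly, leaving only the rest of the circuit to track.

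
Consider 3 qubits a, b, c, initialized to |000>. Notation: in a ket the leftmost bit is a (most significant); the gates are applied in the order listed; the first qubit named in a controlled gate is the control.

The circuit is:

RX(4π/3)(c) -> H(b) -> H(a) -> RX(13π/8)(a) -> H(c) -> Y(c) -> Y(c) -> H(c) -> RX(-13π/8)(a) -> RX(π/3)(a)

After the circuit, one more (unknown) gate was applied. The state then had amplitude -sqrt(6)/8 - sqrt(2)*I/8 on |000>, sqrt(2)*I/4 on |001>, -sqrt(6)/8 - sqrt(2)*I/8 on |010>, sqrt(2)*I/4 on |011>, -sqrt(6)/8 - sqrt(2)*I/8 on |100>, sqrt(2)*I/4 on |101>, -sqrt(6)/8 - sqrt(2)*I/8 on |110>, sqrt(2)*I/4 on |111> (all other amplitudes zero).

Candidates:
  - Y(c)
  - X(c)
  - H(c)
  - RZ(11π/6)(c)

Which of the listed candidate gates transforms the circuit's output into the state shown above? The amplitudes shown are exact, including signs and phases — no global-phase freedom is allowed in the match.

The applied gate was H(c).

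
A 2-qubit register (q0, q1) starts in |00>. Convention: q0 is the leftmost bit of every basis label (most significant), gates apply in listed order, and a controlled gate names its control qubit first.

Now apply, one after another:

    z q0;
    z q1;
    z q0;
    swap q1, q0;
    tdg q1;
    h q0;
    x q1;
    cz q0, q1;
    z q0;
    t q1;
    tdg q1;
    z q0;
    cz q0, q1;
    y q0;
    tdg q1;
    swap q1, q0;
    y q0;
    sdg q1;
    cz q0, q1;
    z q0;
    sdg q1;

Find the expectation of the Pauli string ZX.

In the final state, ZX has expectation 1.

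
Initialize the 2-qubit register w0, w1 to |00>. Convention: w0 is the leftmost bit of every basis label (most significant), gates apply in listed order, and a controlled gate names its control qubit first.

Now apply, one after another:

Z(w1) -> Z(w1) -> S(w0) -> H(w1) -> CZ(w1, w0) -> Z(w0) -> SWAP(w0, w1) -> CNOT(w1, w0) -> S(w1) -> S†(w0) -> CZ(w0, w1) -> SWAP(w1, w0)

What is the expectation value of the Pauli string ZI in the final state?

The observable ZI averages to 1.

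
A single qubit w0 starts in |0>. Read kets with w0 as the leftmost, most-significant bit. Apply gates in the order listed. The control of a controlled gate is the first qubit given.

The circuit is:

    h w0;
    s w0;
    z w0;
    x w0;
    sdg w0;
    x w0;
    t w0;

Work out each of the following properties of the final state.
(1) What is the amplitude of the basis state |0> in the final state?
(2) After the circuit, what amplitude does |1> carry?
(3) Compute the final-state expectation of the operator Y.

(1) The final state's coefficient on |0> equals -sqrt(2)*I/2.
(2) The final state's coefficient on |1> equals -sqrt(2)*exp(3*I*pi/4)/2.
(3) The observable Y averages to sqrt(2)/2.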